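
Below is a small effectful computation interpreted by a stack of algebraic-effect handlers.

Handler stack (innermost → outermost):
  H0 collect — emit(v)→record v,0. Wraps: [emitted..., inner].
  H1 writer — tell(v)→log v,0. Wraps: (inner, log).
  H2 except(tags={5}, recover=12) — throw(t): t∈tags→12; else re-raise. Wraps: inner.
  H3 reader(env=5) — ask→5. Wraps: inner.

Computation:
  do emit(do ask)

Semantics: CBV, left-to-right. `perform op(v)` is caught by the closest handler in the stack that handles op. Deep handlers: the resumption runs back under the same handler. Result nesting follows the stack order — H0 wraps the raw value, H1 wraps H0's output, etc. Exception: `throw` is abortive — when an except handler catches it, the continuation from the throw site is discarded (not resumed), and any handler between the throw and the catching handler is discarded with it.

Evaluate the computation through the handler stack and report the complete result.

Step-by-step:
ask @ H3 ⇒ 5
emit(5) @ H0 ⇒ out+=5
H0 returns [5, 0]
H1 returns ([5, 0], ())
H2 returns ([5, 0], ())
H3 returns ([5, 0], ())
= ([5, 0], ())

Answer: ([5, 0], ())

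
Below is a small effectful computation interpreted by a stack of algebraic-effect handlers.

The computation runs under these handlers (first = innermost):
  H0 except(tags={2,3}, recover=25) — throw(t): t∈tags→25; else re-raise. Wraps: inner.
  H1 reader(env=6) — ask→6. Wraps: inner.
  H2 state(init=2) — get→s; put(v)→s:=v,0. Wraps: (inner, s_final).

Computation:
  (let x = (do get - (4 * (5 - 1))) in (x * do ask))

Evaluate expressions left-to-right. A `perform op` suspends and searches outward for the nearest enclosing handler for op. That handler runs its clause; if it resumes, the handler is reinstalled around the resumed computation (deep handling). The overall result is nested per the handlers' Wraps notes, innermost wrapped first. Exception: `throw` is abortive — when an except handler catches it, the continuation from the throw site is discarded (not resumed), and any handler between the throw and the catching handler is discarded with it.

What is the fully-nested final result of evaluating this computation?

Working:
get @ H2 ⇒ 2
ask @ H1 ⇒ 6
H0 returns -84
H1 returns -84
H2 returns (-84, 2)
= (-84, 2)

Answer: (-84, 2)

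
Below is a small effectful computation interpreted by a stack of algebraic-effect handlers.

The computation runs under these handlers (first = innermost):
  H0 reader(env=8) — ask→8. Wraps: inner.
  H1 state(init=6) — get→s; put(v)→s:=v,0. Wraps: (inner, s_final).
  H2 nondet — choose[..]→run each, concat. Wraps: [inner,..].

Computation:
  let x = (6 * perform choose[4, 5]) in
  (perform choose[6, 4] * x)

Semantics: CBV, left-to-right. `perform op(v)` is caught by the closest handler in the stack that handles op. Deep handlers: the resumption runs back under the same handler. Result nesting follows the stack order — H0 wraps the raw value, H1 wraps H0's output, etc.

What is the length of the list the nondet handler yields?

Answer: 4

Step-by-step:
choose[4, 5] @ H2
  branch[0] choose=4:
    choose[6, 4] @ H2
      branch[0] choose=6:
        H0 returns 144
        H1 returns (144, 6)
        H2 returns [(144, 6)]
      branch[1] choose=4:
        H0 returns 96
        H1 returns (96, 6)
        H2 returns [(96, 6)]
  branch[1] choose=5:
    choose[6, 4] @ H2
      branch[0] choose=6:
        H0 returns 180
        H1 returns (180, 6)
        H2 returns [(180, 6)]
      branch[1] choose=4:
        H0 returns 120
        H1 returns (120, 6)
        H2 returns [(120, 6)]
= [(144, 6), (96, 6), (180, 6), (120, 6)]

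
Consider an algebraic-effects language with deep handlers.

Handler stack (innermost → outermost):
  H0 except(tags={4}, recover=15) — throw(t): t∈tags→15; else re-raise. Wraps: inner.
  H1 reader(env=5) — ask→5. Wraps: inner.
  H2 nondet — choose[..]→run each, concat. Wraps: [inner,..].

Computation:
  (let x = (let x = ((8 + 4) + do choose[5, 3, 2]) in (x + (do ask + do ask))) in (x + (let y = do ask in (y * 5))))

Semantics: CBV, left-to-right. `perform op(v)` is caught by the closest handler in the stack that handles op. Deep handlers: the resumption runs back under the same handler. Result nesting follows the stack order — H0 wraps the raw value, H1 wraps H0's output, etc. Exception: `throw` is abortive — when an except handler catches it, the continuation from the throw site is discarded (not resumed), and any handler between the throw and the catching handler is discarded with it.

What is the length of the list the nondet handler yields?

Step-by-step:
choose[5, 3, 2] @ H2
  branch[0] choose=5:
    ask @ H1 ⇒ 5
    ask @ H1 ⇒ 5
    ask @ H1 ⇒ 5
    H0 returns 52
    H1 returns 52
    H2 returns [52]
  branch[1] choose=3:
    ask @ H1 ⇒ 5
    ask @ H1 ⇒ 5
    ask @ H1 ⇒ 5
    H0 returns 50
    H1 returns 50
    H2 returns [50]
  branch[2] choose=2:
    ask @ H1 ⇒ 5
    ask @ H1 ⇒ 5
    ask @ H1 ⇒ 5
    H0 returns 49
    H1 returns 49
    H2 returns [49]
= [52, 50, 49]

Answer: 3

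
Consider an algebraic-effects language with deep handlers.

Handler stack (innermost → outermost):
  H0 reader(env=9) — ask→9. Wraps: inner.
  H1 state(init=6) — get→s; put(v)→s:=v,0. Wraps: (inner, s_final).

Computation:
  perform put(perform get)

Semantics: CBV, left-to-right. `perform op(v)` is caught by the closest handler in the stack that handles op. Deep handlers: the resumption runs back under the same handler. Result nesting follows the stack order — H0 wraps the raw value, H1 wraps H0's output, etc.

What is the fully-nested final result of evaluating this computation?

Answer: (0, 6)

Evaluation trace:
get @ H1 ⇒ 6
put(6) @ H1 ⇒ s:=6
H0 returns 0
H1 returns (0, 6)
= (0, 6)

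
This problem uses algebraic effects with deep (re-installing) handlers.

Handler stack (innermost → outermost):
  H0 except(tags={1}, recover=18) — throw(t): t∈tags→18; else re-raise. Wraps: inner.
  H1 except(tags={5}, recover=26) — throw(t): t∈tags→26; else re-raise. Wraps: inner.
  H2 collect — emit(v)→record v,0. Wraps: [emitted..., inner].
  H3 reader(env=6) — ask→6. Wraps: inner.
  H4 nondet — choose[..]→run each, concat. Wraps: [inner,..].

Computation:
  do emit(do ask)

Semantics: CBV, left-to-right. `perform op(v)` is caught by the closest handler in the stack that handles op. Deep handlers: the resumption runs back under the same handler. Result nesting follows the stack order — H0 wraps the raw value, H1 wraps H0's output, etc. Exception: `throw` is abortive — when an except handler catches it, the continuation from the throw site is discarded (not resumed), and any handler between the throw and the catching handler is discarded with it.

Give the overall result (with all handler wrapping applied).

Evaluation trace:
ask @ H3 ⇒ 6
emit(6) @ H2 ⇒ out+=6
H0 returns 0
H1 returns 0
H2 returns [6, 0]
H3 returns [6, 0]
H4 returns [[6, 0]]
= [[6, 0]]

Answer: [[6, 0]]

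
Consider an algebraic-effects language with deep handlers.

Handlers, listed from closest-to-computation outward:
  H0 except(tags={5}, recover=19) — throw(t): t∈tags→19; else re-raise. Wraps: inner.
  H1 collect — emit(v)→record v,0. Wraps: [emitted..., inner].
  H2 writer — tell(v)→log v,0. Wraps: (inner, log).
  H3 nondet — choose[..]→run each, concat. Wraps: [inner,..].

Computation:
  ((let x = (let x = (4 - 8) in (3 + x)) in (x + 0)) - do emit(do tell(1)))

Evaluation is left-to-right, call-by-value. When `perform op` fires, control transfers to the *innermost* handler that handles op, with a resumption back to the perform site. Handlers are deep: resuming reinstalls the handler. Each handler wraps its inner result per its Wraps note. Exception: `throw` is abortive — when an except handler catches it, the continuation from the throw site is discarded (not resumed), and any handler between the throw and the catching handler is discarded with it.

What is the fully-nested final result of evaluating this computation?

Step-by-step:
tell(1) @ H2 ⇒ log+=1
emit(0) @ H1 ⇒ out+=0
H0 returns -1
H1 returns [0, -1]
H2 returns ([0, -1], (1))
H3 returns [([0, -1], (1))]
= [([0, -1], (1))]

Answer: [([0, -1], (1))]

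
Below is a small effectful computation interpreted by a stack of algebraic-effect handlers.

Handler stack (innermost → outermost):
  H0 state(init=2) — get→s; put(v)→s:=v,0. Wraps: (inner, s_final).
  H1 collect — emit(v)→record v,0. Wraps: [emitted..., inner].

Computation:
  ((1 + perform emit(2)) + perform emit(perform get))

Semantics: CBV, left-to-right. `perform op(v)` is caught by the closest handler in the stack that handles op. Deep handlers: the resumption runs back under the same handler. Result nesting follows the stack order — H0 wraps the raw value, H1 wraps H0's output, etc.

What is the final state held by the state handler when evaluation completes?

Working:
emit(2) @ H1 ⇒ out+=2
get @ H0 ⇒ 2
emit(2) @ H1 ⇒ out+=2
H0 returns (1, 2)
H1 returns [2, 2, (1, 2)]
= [2, 2, (1, 2)]

Answer: 2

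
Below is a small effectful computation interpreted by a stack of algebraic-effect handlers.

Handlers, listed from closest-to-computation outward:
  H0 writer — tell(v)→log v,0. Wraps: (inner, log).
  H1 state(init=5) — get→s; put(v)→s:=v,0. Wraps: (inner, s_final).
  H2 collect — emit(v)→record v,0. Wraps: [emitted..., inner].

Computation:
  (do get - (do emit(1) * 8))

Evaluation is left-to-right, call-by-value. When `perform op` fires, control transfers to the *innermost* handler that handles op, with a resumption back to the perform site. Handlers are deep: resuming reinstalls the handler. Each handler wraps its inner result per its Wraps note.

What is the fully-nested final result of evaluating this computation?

Working:
get @ H1 ⇒ 5
emit(1) @ H2 ⇒ out+=1
H0 returns (5, ())
H1 returns ((5, ()), 5)
H2 returns [1, ((5, ()), 5)]
= [1, ((5, ()), 5)]

Answer: [1, ((5, ()), 5)]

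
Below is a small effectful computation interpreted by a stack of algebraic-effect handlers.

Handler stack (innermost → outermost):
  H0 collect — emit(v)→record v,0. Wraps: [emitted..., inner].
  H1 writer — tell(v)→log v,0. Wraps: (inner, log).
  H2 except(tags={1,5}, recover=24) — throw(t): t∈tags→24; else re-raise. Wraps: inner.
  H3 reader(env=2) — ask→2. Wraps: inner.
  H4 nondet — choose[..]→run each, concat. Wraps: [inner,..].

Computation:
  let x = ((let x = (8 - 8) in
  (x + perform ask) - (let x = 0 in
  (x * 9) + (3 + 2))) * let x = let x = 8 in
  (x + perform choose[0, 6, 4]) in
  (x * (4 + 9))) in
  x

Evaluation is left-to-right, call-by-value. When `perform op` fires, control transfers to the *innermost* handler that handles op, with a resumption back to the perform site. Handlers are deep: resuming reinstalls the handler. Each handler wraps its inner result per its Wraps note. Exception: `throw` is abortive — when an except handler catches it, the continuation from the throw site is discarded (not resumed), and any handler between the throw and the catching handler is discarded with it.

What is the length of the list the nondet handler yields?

Step-by-step:
ask @ H3 ⇒ 2
choose[0, 6, 4] @ H4
  branch[0] choose=0:
    H0 returns [-312]
    H1 returns ([-312], ())
    H2 returns ([-312], ())
    H3 returns ([-312], ())
    H4 returns [([-312], ())]
  branch[1] choose=6:
    H0 returns [-546]
    H1 returns ([-546], ())
    H2 returns ([-546], ())
    H3 returns ([-546], ())
    H4 returns [([-546], ())]
  branch[2] choose=4:
    H0 returns [-468]
    H1 returns ([-468], ())
    H2 returns ([-468], ())
    H3 returns ([-468], ())
    H4 returns [([-468], ())]
= [([-312], ()), ([-546], ()), ([-468], ())]

Answer: 3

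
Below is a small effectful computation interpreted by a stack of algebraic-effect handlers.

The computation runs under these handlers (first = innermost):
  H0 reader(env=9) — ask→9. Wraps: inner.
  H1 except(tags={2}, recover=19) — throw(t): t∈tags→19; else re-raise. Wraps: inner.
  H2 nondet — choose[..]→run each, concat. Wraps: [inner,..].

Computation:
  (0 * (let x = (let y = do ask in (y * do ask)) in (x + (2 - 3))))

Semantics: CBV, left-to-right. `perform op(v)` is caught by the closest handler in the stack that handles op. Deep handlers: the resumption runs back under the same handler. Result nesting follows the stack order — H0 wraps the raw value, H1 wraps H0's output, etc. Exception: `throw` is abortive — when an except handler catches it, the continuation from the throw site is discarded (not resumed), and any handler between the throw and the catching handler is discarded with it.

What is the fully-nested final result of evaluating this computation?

Answer: [0]

Evaluation trace:
ask @ H0 ⇒ 9
ask @ H0 ⇒ 9
H0 returns 0
H1 returns 0
H2 returns [0]
= [0]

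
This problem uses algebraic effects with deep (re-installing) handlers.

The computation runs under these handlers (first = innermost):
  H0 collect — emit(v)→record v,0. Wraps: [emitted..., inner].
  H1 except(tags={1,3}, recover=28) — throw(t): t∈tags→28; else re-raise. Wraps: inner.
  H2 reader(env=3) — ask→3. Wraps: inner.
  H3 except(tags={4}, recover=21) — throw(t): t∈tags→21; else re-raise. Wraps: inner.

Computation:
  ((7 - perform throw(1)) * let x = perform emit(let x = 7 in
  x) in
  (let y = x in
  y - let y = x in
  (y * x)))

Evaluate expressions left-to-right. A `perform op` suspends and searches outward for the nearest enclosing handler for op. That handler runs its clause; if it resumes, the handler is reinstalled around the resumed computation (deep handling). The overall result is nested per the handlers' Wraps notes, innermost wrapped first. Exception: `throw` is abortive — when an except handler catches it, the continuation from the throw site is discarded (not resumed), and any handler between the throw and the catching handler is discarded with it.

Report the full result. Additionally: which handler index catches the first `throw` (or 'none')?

Step-by-step:
throw(1) @ H1 caught ⇒ 28
H2 returns 28
H3 returns 28
= 28

Answer: 28 ; first throw caught by: H1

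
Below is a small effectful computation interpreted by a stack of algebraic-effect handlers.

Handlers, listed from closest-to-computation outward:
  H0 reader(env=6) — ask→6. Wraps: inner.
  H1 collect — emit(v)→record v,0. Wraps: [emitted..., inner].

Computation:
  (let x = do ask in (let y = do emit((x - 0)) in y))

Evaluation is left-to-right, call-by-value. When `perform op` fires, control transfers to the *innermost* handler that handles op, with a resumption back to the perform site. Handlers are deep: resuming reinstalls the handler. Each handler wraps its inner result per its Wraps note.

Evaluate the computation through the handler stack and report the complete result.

Answer: [6, 0]

Step-by-step:
ask @ H0 ⇒ 6
emit(6) @ H1 ⇒ out+=6
H0 returns 0
H1 returns [6, 0]
= [6, 0]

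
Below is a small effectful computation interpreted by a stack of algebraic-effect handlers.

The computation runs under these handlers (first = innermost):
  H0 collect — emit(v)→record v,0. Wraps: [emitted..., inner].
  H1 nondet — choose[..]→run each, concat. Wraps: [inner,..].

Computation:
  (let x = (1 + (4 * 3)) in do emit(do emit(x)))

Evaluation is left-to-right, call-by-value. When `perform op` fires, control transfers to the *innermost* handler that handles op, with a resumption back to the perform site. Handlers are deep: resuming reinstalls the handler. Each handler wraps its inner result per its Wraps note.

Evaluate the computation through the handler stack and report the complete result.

Working:
emit(13) @ H0 ⇒ out+=13
emit(0) @ H0 ⇒ out+=0
H0 returns [13, 0, 0]
H1 returns [[13, 0, 0]]
= [[13, 0, 0]]

Answer: [[13, 0, 0]]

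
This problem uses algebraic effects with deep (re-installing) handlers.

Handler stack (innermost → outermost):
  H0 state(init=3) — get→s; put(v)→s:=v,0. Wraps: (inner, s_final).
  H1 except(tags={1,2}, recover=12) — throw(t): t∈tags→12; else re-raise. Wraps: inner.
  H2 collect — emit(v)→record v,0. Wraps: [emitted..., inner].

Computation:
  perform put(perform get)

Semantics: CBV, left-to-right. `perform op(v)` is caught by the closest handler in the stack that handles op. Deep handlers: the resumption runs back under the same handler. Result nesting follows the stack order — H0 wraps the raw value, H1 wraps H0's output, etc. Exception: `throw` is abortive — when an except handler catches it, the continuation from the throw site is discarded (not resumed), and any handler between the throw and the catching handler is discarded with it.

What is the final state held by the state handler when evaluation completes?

Working:
get @ H0 ⇒ 3
put(3) @ H0 ⇒ s:=3
H0 returns (0, 3)
H1 returns (0, 3)
H2 returns [(0, 3)]
= [(0, 3)]

Answer: 3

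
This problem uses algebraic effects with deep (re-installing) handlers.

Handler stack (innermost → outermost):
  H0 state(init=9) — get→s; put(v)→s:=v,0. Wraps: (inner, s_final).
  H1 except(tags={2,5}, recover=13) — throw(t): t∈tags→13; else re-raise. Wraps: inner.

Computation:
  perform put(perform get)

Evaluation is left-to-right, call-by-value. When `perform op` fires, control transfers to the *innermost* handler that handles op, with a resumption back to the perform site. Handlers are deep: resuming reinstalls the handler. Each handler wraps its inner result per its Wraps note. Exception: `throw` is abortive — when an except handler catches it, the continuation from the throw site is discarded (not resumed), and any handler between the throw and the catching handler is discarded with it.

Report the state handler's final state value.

Answer: 9

Working:
get @ H0 ⇒ 9
put(9) @ H0 ⇒ s:=9
H0 returns (0, 9)
H1 returns (0, 9)
= (0, 9)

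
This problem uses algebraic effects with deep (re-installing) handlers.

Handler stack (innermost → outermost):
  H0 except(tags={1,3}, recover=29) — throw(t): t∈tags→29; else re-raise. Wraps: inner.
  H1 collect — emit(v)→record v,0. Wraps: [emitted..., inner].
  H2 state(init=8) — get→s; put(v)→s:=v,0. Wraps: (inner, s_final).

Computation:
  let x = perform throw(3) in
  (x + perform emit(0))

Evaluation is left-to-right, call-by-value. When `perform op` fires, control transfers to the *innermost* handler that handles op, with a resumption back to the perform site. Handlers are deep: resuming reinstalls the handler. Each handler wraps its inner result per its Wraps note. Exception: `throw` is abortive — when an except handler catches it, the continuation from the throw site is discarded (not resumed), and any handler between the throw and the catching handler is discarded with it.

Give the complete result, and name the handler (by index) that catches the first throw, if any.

Answer: ([29], 8) ; first throw caught by: H0

Evaluation trace:
throw(3) @ H0 caught ⇒ 29
H1 returns [29]
H2 returns ([29], 8)
= ([29], 8)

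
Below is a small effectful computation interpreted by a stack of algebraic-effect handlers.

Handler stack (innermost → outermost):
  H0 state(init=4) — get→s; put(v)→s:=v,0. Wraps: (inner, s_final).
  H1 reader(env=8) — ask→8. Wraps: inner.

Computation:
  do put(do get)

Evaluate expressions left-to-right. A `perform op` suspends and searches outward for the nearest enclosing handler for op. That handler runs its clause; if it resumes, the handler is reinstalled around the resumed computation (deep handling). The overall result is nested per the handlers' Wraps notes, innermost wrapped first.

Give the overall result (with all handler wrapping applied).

Answer: (0, 4)

Working:
get @ H0 ⇒ 4
put(4) @ H0 ⇒ s:=4
H0 returns (0, 4)
H1 returns (0, 4)
= (0, 4)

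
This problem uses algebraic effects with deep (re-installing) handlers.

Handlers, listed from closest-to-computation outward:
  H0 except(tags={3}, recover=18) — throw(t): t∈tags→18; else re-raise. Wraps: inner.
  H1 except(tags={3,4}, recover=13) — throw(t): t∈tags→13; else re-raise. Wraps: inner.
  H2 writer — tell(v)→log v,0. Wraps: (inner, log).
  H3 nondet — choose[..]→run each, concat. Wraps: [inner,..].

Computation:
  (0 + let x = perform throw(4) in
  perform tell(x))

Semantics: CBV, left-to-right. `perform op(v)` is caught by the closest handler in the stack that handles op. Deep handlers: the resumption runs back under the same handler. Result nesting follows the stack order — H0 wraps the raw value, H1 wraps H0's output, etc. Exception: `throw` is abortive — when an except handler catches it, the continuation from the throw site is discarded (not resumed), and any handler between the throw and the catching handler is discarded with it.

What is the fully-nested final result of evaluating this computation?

Answer: [(13, ())]

Step-by-step:
throw(4) @ H0 re-raised
throw(4) @ H1 caught ⇒ 13
H2 returns (13, ())
H3 returns [(13, ())]
= [(13, ())]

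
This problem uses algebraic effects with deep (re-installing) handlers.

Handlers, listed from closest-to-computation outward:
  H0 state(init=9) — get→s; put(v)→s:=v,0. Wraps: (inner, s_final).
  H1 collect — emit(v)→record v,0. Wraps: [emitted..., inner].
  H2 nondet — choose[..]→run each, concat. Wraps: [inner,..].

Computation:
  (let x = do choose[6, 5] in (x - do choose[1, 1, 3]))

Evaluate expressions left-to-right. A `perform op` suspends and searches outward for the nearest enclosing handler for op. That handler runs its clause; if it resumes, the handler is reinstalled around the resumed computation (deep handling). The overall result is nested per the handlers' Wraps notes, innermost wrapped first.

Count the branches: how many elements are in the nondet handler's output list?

Answer: 6

Evaluation trace:
choose[6, 5] @ H2
  branch[0] choose=6:
    choose[1, 1, 3] @ H2
      branch[0] choose=1:
        H0 returns (5, 9)
        H1 returns [(5, 9)]
        H2 returns [[(5, 9)]]
      branch[1] choose=1:
        H0 returns (5, 9)
        H1 returns [(5, 9)]
        H2 returns [[(5, 9)]]
      branch[2] choose=3:
        H0 returns (3, 9)
        H1 returns [(3, 9)]
        H2 returns [[(3, 9)]]
  branch[1] choose=5:
    choose[1, 1, 3] @ H2
      branch[0] choose=1:
        H0 returns (4, 9)
        H1 returns [(4, 9)]
        H2 returns [[(4, 9)]]
      branch[1] choose=1:
        H0 returns (4, 9)
        H1 returns [(4, 9)]
        H2 returns [[(4, 9)]]
      branch[2] choose=3:
        H0 returns (2, 9)
        H1 returns [(2, 9)]
        H2 returns [[(2, 9)]]
= [[(5, 9)], [(5, 9)], [(3, 9)], [(4, 9)], [(4, 9)], [(2, 9)]]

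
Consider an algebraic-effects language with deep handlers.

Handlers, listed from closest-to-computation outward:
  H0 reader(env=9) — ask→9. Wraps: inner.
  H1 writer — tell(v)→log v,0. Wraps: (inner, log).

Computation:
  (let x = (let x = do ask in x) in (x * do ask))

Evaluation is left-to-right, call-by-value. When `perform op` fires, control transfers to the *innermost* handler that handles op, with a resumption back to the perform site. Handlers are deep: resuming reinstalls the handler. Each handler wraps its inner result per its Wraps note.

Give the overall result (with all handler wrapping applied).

Working:
ask @ H0 ⇒ 9
ask @ H0 ⇒ 9
H0 returns 81
H1 returns (81, ())
= (81, ())

Answer: (81, ())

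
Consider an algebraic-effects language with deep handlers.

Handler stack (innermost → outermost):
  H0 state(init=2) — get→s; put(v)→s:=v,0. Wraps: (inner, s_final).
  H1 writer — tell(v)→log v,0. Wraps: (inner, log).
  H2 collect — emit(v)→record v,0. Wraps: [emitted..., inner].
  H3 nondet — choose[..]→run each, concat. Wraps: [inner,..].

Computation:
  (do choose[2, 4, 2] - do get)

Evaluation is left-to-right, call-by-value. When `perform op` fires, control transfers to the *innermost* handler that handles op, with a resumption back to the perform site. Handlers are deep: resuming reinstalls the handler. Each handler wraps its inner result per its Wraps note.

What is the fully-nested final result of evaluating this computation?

Evaluation trace:
choose[2, 4, 2] @ H3
  branch[0] choose=2:
    get @ H0 ⇒ 2
    H0 returns (0, 2)
    H1 returns ((0, 2), ())
    H2 returns [((0, 2), ())]
    H3 returns [[((0, 2), ())]]
  branch[1] choose=4:
    get @ H0 ⇒ 2
    H0 returns (2, 2)
    H1 returns ((2, 2), ())
    H2 returns [((2, 2), ())]
    H3 returns [[((2, 2), ())]]
  branch[2] choose=2:
    get @ H0 ⇒ 2
    H0 returns (0, 2)
    H1 returns ((0, 2), ())
    H2 returns [((0, 2), ())]
    H3 returns [[((0, 2), ())]]
= [[((0, 2), ())], [((2, 2), ())], [((0, 2), ())]]

Answer: [[((0, 2), ())], [((2, 2), ())], [((0, 2), ())]]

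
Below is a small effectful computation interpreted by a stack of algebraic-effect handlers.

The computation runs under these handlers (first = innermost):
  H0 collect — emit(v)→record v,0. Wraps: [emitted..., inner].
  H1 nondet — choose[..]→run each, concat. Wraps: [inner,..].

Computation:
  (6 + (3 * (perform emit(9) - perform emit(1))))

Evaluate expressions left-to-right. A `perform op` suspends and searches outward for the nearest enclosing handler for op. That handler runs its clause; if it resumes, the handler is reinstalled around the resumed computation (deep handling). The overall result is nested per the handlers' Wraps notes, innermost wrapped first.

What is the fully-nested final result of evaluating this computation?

Answer: [[9, 1, 6]]

Working:
emit(9) @ H0 ⇒ out+=9
emit(1) @ H0 ⇒ out+=1
H0 returns [9, 1, 6]
H1 returns [[9, 1, 6]]
= [[9, 1, 6]]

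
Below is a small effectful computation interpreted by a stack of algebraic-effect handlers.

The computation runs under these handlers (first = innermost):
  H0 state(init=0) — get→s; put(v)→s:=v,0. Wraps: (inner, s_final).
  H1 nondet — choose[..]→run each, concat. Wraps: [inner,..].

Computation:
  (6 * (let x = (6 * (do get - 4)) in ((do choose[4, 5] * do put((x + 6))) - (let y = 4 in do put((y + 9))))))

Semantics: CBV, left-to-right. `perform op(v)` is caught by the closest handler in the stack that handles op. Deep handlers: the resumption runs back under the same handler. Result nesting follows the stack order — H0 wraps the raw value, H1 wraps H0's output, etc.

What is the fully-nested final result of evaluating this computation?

Evaluation trace:
get @ H0 ⇒ 0
choose[4, 5] @ H1
  branch[0] choose=4:
    put(-18) @ H0 ⇒ s:=-18
    put(13) @ H0 ⇒ s:=13
    H0 returns (0, 13)
    H1 returns [(0, 13)]
  branch[1] choose=5:
    put(-18) @ H0 ⇒ s:=-18
    put(13) @ H0 ⇒ s:=13
    H0 returns (0, 13)
    H1 returns [(0, 13)]
= [(0, 13), (0, 13)]

Answer: [(0, 13), (0, 13)]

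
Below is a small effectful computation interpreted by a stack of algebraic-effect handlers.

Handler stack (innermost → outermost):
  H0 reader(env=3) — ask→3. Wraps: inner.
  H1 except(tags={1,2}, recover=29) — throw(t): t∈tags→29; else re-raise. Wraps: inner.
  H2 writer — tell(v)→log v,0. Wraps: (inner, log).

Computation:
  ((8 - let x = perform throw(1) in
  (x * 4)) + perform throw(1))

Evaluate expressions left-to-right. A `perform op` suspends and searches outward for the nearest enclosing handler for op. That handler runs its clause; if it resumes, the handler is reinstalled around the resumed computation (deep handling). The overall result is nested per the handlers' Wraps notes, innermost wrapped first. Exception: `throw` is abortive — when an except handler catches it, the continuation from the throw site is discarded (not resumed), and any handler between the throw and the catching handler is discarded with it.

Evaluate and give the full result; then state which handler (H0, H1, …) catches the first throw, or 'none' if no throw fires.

Working:
throw(1) @ H1 caught ⇒ 29
H2 returns (29, ())
= (29, ())

Answer: (29, ()) ; first throw caught by: H1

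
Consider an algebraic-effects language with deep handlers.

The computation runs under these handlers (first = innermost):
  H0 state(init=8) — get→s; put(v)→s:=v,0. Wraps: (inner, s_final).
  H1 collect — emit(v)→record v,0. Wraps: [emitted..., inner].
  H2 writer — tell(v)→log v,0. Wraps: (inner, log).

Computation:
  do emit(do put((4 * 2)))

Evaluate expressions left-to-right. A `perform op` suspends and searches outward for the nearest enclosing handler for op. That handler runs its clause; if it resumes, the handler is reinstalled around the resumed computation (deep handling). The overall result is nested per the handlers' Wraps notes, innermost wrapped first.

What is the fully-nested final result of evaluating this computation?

Evaluation trace:
put(8) @ H0 ⇒ s:=8
emit(0) @ H1 ⇒ out+=0
H0 returns (0, 8)
H1 returns [0, (0, 8)]
H2 returns ([0, (0, 8)], ())
= ([0, (0, 8)], ())

Answer: ([0, (0, 8)], ())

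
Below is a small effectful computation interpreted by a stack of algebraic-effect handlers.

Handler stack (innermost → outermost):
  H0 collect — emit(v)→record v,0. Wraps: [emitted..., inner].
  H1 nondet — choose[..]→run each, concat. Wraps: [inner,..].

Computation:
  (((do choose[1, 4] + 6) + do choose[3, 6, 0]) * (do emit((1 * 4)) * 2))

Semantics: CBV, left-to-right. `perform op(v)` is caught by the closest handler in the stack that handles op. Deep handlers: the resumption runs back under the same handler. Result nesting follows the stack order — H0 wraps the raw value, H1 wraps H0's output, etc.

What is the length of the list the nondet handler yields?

Working:
choose[1, 4] @ H1
  branch[0] choose=1:
    choose[3, 6, 0] @ H1
      branch[0] choose=3:
        emit(4) @ H0 ⇒ out+=4
        H0 returns [4, 0]
        H1 returns [[4, 0]]
      branch[1] choose=6:
        emit(4) @ H0 ⇒ out+=4
        H0 returns [4, 0]
        H1 returns [[4, 0]]
      branch[2] choose=0:
        emit(4) @ H0 ⇒ out+=4
        H0 returns [4, 0]
        H1 returns [[4, 0]]
  branch[1] choose=4:
    choose[3, 6, 0] @ H1
      branch[0] choose=3:
        emit(4) @ H0 ⇒ out+=4
        H0 returns [4, 0]
        H1 returns [[4, 0]]
      branch[1] choose=6:
        emit(4) @ H0 ⇒ out+=4
        H0 returns [4, 0]
        H1 returns [[4, 0]]
      branch[2] choose=0:
        emit(4) @ H0 ⇒ out+=4
        H0 returns [4, 0]
        H1 returns [[4, 0]]
= [[4, 0], [4, 0], [4, 0], [4, 0], [4, 0], [4, 0]]

Answer: 6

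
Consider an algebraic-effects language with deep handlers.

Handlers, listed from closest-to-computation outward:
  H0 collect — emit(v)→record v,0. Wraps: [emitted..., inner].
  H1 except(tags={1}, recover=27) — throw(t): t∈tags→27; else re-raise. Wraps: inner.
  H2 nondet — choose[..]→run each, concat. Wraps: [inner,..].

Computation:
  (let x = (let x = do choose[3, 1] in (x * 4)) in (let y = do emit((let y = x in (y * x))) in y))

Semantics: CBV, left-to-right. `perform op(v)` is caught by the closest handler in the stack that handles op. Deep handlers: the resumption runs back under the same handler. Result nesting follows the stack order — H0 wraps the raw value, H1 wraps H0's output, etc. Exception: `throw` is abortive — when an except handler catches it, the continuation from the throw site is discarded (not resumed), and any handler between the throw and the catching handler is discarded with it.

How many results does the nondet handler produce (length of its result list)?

Answer: 2

Evaluation trace:
choose[3, 1] @ H2
  branch[0] choose=3:
    emit(144) @ H0 ⇒ out+=144
    H0 returns [144, 0]
    H1 returns [144, 0]
    H2 returns [[144, 0]]
  branch[1] choose=1:
    emit(16) @ H0 ⇒ out+=16
    H0 returns [16, 0]
    H1 returns [16, 0]
    H2 returns [[16, 0]]
= [[144, 0], [16, 0]]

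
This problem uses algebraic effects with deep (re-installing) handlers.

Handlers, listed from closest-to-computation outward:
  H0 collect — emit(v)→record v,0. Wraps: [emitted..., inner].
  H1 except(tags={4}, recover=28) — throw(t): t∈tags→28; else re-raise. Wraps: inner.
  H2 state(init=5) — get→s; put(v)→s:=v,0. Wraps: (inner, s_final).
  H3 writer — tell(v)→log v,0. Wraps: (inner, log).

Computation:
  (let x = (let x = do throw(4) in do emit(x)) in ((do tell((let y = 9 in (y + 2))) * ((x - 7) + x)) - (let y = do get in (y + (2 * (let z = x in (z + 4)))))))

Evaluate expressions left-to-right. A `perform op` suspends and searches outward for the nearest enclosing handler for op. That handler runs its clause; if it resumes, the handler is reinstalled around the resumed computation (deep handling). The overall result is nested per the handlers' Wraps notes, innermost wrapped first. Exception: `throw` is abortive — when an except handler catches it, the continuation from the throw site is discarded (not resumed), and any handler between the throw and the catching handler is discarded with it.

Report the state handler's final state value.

Answer: 5

Evaluation trace:
throw(4) @ H1 caught ⇒ 28
H2 returns (28, 5)
H3 returns ((28, 5), ())
= ((28, 5), ())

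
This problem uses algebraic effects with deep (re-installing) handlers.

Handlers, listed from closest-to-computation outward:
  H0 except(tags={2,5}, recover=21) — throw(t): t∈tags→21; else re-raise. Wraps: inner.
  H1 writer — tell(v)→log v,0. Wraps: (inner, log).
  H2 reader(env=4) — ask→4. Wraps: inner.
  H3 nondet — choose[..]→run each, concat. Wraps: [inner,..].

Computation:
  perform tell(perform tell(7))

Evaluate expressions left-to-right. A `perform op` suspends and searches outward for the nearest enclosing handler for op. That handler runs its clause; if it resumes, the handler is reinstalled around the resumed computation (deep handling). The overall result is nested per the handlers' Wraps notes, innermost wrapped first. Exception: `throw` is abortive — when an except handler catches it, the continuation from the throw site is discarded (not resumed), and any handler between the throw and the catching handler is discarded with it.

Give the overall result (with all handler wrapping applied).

Answer: [(0, (7, 0))]

Working:
tell(7) @ H1 ⇒ log+=7
tell(0) @ H1 ⇒ log+=0
H0 returns 0
H1 returns (0, (7, 0))
H2 returns (0, (7, 0))
H3 returns [(0, (7, 0))]
= [(0, (7, 0))]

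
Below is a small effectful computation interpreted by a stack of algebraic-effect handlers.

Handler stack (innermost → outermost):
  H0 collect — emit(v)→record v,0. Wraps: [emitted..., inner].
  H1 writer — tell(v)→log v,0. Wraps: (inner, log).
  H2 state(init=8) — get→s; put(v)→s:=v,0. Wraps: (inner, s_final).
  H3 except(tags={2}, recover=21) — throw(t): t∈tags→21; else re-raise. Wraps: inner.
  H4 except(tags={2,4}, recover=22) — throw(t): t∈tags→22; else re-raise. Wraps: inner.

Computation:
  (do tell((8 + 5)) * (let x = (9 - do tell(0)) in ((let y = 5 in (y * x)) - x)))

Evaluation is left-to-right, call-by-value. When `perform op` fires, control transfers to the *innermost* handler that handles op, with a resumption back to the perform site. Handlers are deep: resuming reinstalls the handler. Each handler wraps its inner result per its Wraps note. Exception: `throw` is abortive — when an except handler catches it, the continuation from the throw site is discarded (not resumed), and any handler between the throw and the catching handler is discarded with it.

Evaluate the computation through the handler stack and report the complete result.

Evaluation trace:
tell(13) @ H1 ⇒ log+=13
tell(0) @ H1 ⇒ log+=0
H0 returns [0]
H1 returns ([0], (13, 0))
H2 returns (([0], (13, 0)), 8)
H3 returns (([0], (13, 0)), 8)
H4 returns (([0], (13, 0)), 8)
= (([0], (13, 0)), 8)

Answer: (([0], (13, 0)), 8)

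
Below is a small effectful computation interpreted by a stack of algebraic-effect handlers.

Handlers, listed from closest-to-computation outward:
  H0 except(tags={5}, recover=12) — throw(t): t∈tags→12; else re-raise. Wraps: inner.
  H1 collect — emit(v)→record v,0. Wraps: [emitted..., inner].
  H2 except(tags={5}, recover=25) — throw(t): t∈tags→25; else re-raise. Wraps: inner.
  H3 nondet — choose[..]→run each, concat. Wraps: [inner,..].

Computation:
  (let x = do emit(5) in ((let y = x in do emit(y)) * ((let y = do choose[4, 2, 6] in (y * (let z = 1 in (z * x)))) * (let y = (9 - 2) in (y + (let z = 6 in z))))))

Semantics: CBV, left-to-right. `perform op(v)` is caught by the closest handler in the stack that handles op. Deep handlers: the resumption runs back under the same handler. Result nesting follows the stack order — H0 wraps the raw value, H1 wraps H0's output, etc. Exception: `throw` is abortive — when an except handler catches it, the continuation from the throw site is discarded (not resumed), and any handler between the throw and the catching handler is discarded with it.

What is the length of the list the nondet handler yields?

Step-by-step:
emit(5) @ H1 ⇒ out+=5
emit(0) @ H1 ⇒ out+=0
choose[4, 2, 6] @ H3
  branch[0] choose=4:
    H0 returns 0
    H1 returns [5, 0, 0]
    H2 returns [5, 0, 0]
    H3 returns [[5, 0, 0]]
  branch[1] choose=2:
    H0 returns 0
    H1 returns [5, 0, 0]
    H2 returns [5, 0, 0]
    H3 returns [[5, 0, 0]]
  branch[2] choose=6:
    H0 returns 0
    H1 returns [5, 0, 0]
    H2 returns [5, 0, 0]
    H3 returns [[5, 0, 0]]
= [[5, 0, 0], [5, 0, 0], [5, 0, 0]]

Answer: 3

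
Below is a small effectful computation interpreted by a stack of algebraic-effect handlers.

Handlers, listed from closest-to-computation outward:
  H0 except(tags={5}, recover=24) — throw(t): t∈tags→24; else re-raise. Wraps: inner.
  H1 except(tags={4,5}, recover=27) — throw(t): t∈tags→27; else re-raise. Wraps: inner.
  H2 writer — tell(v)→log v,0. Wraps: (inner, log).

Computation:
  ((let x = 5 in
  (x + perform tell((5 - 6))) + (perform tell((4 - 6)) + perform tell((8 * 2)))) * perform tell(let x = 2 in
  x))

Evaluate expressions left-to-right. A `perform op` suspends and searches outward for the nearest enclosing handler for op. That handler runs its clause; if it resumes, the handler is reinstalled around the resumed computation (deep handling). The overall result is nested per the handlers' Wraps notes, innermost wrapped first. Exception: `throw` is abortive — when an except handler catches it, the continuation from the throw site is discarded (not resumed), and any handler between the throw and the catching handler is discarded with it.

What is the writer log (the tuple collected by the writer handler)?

Answer: (-1, -2, 16, 2)

Evaluation trace:
tell(-1) @ H2 ⇒ log+=-1
tell(-2) @ H2 ⇒ log+=-2
tell(16) @ H2 ⇒ log+=16
tell(2) @ H2 ⇒ log+=2
H0 returns 0
H1 returns 0
H2 returns (0, (-1, -2, 16, 2))
= (0, (-1, -2, 16, 2))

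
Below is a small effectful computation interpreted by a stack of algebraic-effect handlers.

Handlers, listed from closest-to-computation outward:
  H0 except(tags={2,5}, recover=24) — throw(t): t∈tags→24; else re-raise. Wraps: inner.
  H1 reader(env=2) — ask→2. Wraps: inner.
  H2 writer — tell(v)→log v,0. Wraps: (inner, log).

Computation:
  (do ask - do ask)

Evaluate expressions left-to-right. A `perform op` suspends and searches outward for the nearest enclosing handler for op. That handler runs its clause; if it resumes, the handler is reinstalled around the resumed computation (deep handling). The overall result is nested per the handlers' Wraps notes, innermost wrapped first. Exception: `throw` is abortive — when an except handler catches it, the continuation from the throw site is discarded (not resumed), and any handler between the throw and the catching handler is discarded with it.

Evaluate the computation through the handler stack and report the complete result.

Answer: (0, ())

Step-by-step:
ask @ H1 ⇒ 2
ask @ H1 ⇒ 2
H0 returns 0
H1 returns 0
H2 returns (0, ())
= (0, ())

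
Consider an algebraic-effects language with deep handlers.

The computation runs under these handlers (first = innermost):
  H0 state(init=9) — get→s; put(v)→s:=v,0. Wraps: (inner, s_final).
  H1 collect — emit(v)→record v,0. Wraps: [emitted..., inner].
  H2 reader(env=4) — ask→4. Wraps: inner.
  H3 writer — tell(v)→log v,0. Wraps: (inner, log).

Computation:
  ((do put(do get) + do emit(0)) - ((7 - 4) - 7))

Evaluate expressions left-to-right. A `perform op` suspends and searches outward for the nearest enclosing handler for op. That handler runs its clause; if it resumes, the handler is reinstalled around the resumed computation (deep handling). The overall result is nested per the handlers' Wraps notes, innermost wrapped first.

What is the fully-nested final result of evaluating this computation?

Working:
get @ H0 ⇒ 9
put(9) @ H0 ⇒ s:=9
emit(0) @ H1 ⇒ out+=0
H0 returns (4, 9)
H1 returns [0, (4, 9)]
H2 returns [0, (4, 9)]
H3 returns ([0, (4, 9)], ())
= ([0, (4, 9)], ())

Answer: ([0, (4, 9)], ())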